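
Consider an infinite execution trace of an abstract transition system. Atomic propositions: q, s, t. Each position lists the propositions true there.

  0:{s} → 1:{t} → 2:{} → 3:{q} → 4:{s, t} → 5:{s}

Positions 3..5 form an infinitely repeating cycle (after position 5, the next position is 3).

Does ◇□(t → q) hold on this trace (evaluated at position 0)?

□(t → q) is false at every position 0..5, so it never becomes true and ◇□(t → q) fails.

Does not hold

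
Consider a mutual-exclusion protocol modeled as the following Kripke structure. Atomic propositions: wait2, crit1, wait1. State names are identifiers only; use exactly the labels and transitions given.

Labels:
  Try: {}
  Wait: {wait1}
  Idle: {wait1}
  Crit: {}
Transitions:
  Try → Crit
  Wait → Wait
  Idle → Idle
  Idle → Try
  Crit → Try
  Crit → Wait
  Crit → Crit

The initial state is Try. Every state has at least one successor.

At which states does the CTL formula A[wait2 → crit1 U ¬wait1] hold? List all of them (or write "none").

{Try, Crit}

States satisfying wait2 → crit1: {Try, Wait, Idle, Crit}.
States satisfying ¬wait1: {Try, Crit}.
States satisfying A[wait2 → crit1 U ¬wait1]: {Try, Crit}.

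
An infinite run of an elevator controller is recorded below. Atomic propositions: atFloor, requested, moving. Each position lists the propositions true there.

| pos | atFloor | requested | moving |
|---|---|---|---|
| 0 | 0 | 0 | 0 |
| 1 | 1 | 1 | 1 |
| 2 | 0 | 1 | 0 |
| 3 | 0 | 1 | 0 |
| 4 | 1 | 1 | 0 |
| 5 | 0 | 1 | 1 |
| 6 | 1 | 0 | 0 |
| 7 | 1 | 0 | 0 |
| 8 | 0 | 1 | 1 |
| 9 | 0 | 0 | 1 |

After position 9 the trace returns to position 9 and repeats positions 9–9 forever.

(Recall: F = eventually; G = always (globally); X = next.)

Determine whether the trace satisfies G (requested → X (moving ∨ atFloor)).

requested → X (moving ∨ atFloor) must hold at every position from 0 onward. It fails at position 1, so G (requested → X (moving ∨ atFloor)) is false.
Positions where requested holds: 1, 2, 3, 4, 5, 8.
Check X (moving ∨ atFloor) at each: 1→fails, 2→fails, 3→ok, 4→ok, 5→ok, 8→ok.

Does not hold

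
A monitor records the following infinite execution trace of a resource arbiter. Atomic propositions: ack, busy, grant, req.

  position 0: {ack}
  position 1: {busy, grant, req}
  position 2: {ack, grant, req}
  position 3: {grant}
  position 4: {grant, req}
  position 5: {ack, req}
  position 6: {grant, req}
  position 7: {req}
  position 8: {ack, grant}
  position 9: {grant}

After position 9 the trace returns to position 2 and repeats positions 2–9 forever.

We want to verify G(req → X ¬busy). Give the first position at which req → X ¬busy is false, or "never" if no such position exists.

never

req → X ¬busy holds at every position 0..9, and those are all the positions the trace ever visits, so the invariant G(req → X ¬busy) is never violated.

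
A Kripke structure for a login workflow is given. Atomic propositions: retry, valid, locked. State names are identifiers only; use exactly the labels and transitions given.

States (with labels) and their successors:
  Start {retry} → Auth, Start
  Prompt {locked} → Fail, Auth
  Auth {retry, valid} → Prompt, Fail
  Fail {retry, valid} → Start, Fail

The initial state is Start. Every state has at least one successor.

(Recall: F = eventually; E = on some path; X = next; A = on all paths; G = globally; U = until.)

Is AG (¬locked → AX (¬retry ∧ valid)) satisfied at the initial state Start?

States satisfying ¬locked → AX (¬retry ∧ valid): {Prompt}.
States satisfying AG (¬locked → AX (¬retry ∧ valid)): ∅.
Auth is reachable from Start and violates ¬locked → AX (¬retry ∧ valid), so AG fails at Start.
Start ∉ Sat(AG (¬locked → AX (¬retry ∧ valid))).

Violated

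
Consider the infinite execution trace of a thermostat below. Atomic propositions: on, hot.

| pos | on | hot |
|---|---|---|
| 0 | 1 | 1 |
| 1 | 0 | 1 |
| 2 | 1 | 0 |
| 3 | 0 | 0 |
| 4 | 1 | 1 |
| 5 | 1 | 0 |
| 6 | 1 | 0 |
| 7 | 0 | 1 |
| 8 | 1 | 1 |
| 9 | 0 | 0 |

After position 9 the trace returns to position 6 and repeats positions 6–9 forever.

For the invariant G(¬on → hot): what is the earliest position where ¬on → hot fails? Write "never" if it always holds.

Check ¬on → hot at each position in order: 0 ✓, 1 ✓, 2 ✓.
At position 3 the labels are {}, so ¬on → hot is false there. This is the first violation.

3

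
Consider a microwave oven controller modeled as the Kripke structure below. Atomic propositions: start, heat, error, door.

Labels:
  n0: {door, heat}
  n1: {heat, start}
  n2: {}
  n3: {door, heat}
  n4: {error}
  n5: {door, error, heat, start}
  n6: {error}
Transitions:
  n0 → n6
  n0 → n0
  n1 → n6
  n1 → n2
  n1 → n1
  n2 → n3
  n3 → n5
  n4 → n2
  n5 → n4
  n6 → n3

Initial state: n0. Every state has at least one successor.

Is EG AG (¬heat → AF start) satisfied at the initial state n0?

States satisfying AG (¬heat → AF start): {n0, n1, n2, n3, n4, n5, n6}.
States satisfying EG AG (¬heat → AF start): {n0, n1, n2, n3, n4, n5, n6}.
n0 ∈ Sat(EG AG (¬heat → AF start)).

Yes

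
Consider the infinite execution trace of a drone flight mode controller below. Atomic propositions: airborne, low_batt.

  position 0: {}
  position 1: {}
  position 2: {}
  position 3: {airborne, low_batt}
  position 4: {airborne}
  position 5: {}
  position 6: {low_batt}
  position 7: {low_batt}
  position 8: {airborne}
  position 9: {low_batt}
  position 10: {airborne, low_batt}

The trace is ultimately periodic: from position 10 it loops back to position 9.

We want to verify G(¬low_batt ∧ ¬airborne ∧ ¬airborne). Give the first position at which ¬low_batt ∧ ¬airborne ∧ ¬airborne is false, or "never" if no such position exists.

3

Check ¬low_batt ∧ ¬airborne ∧ ¬airborne at each position in order: 0 ✓, 1 ✓, 2 ✓.
At position 3 the labels are {airborne, low_batt}, so ¬low_batt ∧ ¬airborne ∧ ¬airborne is false there. This is the first violation.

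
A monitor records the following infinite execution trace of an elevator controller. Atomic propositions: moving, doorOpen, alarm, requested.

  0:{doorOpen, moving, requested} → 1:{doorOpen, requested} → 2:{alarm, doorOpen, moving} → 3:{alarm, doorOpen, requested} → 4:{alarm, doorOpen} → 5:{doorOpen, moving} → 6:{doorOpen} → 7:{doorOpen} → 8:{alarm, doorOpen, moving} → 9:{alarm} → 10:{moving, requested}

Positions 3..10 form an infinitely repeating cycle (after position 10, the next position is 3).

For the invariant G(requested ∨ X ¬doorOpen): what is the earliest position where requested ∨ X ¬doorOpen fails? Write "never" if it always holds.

2

Check requested ∨ X ¬doorOpen at each position in order: 0 ✓, 1 ✓.
At position 2 the labels are {alarm, doorOpen, moving} and the next position 3 has {alarm, doorOpen, requested}, so requested ∨ X ¬doorOpen is false there. This is the first violation.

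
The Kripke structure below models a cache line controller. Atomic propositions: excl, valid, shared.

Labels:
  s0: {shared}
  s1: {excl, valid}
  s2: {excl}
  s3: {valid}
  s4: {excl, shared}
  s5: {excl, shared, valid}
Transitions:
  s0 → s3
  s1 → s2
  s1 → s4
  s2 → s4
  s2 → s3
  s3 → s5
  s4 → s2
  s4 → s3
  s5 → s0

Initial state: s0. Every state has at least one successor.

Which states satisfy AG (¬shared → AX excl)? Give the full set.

States satisfying ¬shared → AX excl: {s0, s1, s3, s4, s5}.
States satisfying AG (¬shared → AX excl): {s0, s3, s5}.

{s0, s3, s5}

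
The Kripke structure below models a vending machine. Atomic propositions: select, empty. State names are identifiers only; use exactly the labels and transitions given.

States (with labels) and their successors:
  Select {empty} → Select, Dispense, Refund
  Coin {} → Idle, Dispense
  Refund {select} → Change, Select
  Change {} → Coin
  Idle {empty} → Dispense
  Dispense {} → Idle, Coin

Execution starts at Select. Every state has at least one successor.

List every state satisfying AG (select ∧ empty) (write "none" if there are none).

none

States satisfying select ∧ empty: ∅.
States satisfying AG (select ∧ empty): ∅.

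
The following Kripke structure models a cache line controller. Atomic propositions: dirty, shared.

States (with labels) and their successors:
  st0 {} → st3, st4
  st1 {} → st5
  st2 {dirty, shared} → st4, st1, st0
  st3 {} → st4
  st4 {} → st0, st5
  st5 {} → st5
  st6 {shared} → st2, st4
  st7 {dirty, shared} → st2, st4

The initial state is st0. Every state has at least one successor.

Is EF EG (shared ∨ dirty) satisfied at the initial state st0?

States satisfying EG (shared ∨ dirty): ∅.
States satisfying EF EG (shared ∨ dirty): ∅.
No suitable path/successor from st0 witnesses the formula.
st0 ∉ Sat(EF EG (shared ∨ dirty)).

Does not hold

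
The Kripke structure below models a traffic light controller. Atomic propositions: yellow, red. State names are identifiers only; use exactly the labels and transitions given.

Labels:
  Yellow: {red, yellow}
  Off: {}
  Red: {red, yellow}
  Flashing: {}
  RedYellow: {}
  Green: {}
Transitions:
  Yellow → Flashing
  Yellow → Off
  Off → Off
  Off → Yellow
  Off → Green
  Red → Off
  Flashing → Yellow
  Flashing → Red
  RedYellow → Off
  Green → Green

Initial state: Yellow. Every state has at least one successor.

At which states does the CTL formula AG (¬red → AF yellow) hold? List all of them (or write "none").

none

States satisfying ¬red → AF yellow: {Yellow, Red, Flashing}.
States satisfying AG (¬red → AF yellow): ∅.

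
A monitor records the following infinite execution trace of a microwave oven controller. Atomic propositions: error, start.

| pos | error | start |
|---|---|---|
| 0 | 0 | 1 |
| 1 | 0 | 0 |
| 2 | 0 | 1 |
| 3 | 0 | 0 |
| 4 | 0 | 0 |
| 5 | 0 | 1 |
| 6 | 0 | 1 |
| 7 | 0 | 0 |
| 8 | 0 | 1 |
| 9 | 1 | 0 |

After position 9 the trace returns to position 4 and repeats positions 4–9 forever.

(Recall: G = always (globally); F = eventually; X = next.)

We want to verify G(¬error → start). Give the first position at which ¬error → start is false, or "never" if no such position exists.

Check ¬error → start at each position in order: 0 ✓.
At position 1 the labels are {}, so ¬error → start is false there. This is the first violation.

1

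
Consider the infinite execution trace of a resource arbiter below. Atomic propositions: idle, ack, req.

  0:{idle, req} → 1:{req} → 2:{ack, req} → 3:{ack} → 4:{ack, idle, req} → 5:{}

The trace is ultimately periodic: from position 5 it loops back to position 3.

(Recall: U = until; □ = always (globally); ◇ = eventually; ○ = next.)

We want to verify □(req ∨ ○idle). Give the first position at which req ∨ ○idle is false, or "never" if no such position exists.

Check req ∨ ○idle at each position in order: 0 ✓, 1 ✓, 2 ✓, 3 ✓, 4 ✓.
At position 5 the labels are {} and the next position 3 has {ack}, so req ∨ ○idle is false there. This is the first violation.

5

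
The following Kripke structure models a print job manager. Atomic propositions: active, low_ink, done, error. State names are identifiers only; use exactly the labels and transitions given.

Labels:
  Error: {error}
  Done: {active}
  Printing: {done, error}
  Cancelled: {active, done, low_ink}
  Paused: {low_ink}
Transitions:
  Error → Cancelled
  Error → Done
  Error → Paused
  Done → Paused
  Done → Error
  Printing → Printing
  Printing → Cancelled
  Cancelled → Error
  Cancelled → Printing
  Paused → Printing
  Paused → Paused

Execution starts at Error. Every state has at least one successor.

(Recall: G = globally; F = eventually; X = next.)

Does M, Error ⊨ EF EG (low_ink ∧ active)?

States satisfying EG (low_ink ∧ active): ∅.
States satisfying EF EG (low_ink ∧ active): ∅.
No suitable path/successor from Error witnesses the formula.
Error ∉ Sat(EF EG (low_ink ∧ active)).

No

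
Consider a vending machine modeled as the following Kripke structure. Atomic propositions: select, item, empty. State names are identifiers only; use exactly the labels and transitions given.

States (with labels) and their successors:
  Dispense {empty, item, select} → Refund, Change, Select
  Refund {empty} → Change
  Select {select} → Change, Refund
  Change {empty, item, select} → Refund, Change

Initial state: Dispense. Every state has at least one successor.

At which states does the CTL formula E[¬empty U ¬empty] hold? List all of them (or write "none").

{Select}

States satisfying ¬empty: {Select}.
States satisfying E[¬empty U ¬empty]: {Select}.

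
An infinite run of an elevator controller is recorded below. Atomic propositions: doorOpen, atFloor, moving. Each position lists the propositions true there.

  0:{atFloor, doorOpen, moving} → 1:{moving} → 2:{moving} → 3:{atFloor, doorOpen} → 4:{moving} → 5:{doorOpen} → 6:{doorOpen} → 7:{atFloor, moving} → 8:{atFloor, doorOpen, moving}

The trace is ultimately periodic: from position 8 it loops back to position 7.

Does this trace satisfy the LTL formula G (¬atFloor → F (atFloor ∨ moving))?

Holds

¬atFloor → F (atFloor ∨ moving) holds at every position 0..8, and those are all positions ever visited, so G (¬atFloor → F (atFloor ∨ moving)) holds.
Positions where ¬atFloor holds: 1, 2, 4, 5, 6.
Check F (atFloor ∨ moving) at each: 1→ok, 2→ok, 4→ok, 5→ok, 6→ok.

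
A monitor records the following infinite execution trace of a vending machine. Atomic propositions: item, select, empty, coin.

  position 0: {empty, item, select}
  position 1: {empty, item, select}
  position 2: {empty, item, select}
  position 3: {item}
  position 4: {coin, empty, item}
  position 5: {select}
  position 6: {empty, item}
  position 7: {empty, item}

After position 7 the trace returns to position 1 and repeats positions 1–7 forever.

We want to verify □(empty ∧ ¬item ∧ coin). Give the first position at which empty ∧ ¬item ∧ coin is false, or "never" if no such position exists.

0

At position 0 the labels are {empty, item, select}, so empty ∧ ¬item ∧ coin is false there. This is the first violation.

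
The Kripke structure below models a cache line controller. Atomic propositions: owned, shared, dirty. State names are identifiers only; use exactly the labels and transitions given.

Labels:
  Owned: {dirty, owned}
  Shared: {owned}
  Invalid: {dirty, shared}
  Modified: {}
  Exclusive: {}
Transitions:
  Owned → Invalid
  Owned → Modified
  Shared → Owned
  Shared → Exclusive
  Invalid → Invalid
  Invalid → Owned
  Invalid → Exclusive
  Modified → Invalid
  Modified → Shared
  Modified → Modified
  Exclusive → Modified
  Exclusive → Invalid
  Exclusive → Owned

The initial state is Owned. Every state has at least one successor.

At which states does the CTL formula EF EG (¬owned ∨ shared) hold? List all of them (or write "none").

{Owned, Shared, Invalid, Modified, Exclusive}

States satisfying EG (¬owned ∨ shared): {Invalid, Modified, Exclusive}.
States satisfying EF EG (¬owned ∨ shared): {Owned, Shared, Invalid, Modified, Exclusive}.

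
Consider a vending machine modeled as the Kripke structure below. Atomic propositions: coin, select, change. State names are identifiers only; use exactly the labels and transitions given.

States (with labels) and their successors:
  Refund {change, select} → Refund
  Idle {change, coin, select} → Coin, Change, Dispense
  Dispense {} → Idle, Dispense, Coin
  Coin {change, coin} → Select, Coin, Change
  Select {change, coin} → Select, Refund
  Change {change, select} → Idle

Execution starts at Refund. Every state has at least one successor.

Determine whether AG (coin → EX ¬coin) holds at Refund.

States satisfying coin → EX ¬coin: {Refund, Idle, Dispense, Coin, Select, Change}.
States satisfying AG (coin → EX ¬coin): {Refund, Idle, Dispense, Coin, Select, Change}.
Every state reachable from Refund satisfies coin → EX ¬coin.
Refund ∈ Sat(AG (coin → EX ¬coin)).

Yes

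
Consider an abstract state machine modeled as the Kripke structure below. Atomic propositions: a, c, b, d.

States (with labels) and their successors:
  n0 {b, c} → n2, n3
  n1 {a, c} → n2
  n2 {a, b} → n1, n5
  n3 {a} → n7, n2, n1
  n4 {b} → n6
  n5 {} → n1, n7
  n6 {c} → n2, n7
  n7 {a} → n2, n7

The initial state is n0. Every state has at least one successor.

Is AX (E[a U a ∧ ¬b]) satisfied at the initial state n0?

Holds

States satisfying E[a U a ∧ ¬b]: {n1, n2, n3, n7}.
States satisfying AX (E[a U a ∧ ¬b]): {n0, n1, n3, n5, n6, n7}.
n0 ∈ Sat(AX (E[a U a ∧ ¬b])).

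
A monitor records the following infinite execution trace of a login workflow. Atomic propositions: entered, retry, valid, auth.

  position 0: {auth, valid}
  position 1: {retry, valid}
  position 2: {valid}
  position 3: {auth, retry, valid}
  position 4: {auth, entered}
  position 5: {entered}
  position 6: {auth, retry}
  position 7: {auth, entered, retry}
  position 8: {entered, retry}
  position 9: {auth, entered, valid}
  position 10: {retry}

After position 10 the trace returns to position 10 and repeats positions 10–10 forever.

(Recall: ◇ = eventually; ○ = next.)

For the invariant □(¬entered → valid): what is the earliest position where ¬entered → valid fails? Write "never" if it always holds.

6

Check ¬entered → valid at each position in order: 0 ✓, 1 ✓, 2 ✓, 3 ✓, 4 ✓, 5 ✓.
At position 6 the labels are {auth, retry}, so ¬entered → valid is false there. This is the first violation.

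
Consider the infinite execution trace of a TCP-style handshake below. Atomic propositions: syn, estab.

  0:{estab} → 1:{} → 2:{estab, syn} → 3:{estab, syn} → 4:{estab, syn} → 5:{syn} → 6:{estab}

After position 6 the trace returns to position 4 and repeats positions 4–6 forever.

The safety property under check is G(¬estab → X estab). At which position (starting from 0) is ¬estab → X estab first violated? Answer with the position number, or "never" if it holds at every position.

¬estab → X estab holds at every position 0..6, and those are all the positions the trace ever visits, so the invariant G(¬estab → X estab) is never violated.

never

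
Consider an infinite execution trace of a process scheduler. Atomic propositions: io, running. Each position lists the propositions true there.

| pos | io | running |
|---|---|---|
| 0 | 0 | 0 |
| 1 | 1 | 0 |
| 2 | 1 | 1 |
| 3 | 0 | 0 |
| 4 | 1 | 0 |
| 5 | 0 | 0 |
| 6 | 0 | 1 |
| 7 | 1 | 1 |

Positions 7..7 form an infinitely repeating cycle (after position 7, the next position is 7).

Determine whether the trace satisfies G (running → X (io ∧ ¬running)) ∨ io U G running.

running → X (io ∧ ¬running) must hold at every position from 0 onward. It fails at position 2, so G (running → X (io ∧ ¬running)) is false.
Positions where running holds: 2, 6, 7.
Check X (io ∧ ¬running) at each: 2→fails, 6→fails, 7→fails.
Walking from position 0: at position 0, G running has not yet held and io fails, so io U G running is false.
At position 0: G (running → X (io ∧ ¬running)) is false; io U G running is false; so G (running → X (io ∧ ¬running)) ∨ io U G running is false.

Violated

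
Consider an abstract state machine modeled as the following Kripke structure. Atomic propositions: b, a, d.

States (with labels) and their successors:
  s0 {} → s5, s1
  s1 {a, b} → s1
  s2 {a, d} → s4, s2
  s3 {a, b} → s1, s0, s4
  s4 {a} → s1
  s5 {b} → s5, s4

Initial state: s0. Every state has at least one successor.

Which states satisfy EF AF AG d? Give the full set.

none

States satisfying AF AG d: ∅.
States satisfying EF AF AG d: ∅.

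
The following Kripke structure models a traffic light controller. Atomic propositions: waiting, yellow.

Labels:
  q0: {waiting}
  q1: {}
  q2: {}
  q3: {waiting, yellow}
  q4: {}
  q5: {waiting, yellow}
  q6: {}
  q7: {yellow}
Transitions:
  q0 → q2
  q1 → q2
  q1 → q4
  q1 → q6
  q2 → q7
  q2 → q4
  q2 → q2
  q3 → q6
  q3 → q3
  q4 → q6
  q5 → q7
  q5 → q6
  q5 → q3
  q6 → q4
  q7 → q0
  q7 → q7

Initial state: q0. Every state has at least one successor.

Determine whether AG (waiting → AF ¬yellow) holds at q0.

Satisfied

States satisfying waiting → AF ¬yellow: {q0, q1, q2, q4, q6, q7}.
States satisfying AG (waiting → AF ¬yellow): {q0, q1, q2, q4, q6, q7}.
Every state reachable from q0 satisfies waiting → AF ¬yellow.
q0 ∈ Sat(AG (waiting → AF ¬yellow)).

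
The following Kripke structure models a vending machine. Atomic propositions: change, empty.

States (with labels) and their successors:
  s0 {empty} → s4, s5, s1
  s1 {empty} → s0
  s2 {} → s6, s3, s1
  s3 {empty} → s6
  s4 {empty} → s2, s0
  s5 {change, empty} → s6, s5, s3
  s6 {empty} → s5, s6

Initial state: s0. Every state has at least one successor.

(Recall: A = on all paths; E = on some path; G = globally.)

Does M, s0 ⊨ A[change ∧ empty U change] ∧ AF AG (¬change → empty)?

No

States satisfying change ∧ empty: {s5}.
States satisfying change: {s5}.
States satisfying A[change ∧ empty U change]: {s5}.
States satisfying AG (¬change → empty): {s3, s5, s6}.
States satisfying AF AG (¬change → empty): {s3, s5, s6}.
States satisfying A[change ∧ empty U change] ∧ AF AG (¬change → empty): {s5}.
s0 ∉ Sat(A[change ∧ empty U change] ∧ AF AG (¬change → empty)).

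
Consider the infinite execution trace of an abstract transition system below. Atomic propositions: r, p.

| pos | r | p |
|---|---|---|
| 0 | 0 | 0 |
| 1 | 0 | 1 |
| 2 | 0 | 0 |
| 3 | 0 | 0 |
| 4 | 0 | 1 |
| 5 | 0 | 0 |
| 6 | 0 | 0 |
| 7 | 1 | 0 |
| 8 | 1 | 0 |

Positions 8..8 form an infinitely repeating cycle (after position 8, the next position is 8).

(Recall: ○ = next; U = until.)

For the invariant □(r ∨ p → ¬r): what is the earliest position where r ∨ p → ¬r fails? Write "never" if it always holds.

7

Check r ∨ p → ¬r at each position in order: 0 ✓, 1 ✓, 2 ✓, 3 ✓, 4 ✓, 5 ✓, 6 ✓.
At position 7 the labels are {r}, so r ∨ p → ¬r is false there. This is the first violation.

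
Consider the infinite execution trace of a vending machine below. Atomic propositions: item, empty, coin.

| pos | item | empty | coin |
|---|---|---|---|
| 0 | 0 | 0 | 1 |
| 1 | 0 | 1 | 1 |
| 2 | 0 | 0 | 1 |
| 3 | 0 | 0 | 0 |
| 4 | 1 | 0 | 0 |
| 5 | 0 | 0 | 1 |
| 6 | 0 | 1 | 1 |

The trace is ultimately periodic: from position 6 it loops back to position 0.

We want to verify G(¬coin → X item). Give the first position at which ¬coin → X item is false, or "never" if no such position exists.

Check ¬coin → X item at each position in order: 0 ✓, 1 ✓, 2 ✓, 3 ✓.
At position 4 the labels are {item} and the next position 5 has {coin}, so ¬coin → X item is false there. This is the first violation.

4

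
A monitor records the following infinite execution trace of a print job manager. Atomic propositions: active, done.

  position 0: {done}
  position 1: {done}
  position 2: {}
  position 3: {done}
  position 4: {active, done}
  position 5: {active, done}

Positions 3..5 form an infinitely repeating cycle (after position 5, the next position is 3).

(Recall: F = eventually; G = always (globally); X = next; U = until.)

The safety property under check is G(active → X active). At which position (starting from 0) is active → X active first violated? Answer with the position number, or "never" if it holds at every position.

Check active → X active at each position in order: 0 ✓, 1 ✓, 2 ✓, 3 ✓, 4 ✓.
At position 5 the labels are {active, done} and the next position 3 has {done}, so active → X active is false there. This is the first violation.

5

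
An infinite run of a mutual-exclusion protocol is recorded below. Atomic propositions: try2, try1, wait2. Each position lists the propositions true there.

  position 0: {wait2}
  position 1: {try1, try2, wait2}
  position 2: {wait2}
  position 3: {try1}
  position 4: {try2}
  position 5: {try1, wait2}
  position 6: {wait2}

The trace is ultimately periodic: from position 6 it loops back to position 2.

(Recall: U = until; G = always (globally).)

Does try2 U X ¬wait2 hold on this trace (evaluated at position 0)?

Walking from position 0: at position 0, X ¬wait2 has not yet held and try2 fails, so try2 U X ¬wait2 is false.

No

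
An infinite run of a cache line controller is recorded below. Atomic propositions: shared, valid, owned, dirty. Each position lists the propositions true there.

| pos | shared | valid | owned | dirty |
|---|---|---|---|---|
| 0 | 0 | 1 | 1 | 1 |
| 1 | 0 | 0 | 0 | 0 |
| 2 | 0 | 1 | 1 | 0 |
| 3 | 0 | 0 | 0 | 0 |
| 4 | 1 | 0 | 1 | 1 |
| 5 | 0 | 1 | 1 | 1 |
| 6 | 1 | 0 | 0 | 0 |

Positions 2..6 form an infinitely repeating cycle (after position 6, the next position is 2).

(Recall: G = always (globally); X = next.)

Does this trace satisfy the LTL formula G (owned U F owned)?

Holds

owned U F owned holds at every position 0..6, and those are all positions ever visited, so G (owned U F owned) holds.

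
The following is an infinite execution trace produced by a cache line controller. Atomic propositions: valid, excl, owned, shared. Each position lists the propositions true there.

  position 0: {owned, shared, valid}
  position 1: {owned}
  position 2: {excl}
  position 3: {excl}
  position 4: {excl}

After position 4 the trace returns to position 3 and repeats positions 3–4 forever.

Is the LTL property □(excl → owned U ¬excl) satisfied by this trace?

No

excl → owned U ¬excl must hold at every position from 0 onward. It fails at position 2, so □(excl → owned U ¬excl) is false.
Positions where excl holds: 2, 3, 4.
Check owned U ¬excl at each: 2→fails, 3→fails, 4→fails.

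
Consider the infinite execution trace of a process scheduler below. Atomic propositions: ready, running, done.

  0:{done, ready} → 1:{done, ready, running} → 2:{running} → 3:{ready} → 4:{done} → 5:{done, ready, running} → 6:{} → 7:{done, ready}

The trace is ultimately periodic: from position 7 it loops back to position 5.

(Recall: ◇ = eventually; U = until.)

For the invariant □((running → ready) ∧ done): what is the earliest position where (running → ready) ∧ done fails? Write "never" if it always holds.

Check (running → ready) ∧ done at each position in order: 0 ✓, 1 ✓.
At position 2 the labels are {running}, so (running → ready) ∧ done is false there. This is the first violation.

2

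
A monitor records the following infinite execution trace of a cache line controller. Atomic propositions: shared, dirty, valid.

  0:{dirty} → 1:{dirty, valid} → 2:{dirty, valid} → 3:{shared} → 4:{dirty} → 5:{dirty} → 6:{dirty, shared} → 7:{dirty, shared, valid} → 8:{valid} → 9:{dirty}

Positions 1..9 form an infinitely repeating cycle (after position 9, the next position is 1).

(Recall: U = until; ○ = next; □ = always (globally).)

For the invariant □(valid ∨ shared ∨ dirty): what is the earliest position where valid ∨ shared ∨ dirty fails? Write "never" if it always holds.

never

valid ∨ shared ∨ dirty holds at every position 0..9, and those are all the positions the trace ever visits, so the invariant □(valid ∨ shared ∨ dirty) is never violated.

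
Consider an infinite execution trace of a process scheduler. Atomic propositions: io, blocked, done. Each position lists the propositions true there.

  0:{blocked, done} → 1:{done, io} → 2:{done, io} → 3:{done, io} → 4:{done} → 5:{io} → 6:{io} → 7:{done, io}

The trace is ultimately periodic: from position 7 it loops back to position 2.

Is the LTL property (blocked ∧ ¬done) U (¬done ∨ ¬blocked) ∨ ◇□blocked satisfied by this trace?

Does not hold

Walking from position 0: at position 0, ¬done ∨ ¬blocked has not yet held and blocked ∧ ¬done fails, so (blocked ∧ ¬done) U (¬done ∨ ¬blocked) is false.
□blocked is false at every position 0..7, so it never becomes true and ◇□blocked fails.
At position 0: (blocked ∧ ¬done) U (¬done ∨ ¬blocked) is false; ◇□blocked is false; so (blocked ∧ ¬done) U (¬done ∨ ¬blocked) ∨ ◇□blocked is false.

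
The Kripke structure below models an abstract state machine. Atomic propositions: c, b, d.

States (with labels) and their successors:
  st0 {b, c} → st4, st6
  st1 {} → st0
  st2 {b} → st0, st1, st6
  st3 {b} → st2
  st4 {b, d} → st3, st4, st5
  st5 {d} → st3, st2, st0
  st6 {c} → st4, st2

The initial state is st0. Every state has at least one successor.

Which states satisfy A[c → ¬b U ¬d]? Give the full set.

States satisfying c → ¬b: {st1, st2, st3, st4, st5, st6}.
States satisfying ¬d: {st0, st1, st2, st3, st6}.
States satisfying A[c → ¬b U ¬d]: {st0, st1, st2, st3, st5, st6}.

{st0, st1, st2, st3, st5, st6}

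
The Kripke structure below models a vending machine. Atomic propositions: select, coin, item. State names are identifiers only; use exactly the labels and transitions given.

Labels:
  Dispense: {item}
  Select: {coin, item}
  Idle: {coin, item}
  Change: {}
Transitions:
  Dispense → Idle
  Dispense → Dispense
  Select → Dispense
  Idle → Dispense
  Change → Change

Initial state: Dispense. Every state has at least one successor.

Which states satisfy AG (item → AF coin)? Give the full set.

States satisfying item → AF coin: {Select, Idle, Change}.
States satisfying AG (item → AF coin): {Change}.

{Change}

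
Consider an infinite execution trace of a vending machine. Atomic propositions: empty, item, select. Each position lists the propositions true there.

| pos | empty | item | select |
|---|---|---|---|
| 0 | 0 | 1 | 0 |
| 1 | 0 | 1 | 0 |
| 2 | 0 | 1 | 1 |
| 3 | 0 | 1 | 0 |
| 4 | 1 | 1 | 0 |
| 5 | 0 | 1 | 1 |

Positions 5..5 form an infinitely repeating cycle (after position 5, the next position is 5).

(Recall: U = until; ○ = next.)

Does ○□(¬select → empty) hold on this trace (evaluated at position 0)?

No

The position after 0 is 1; □(¬select → empty) is false there.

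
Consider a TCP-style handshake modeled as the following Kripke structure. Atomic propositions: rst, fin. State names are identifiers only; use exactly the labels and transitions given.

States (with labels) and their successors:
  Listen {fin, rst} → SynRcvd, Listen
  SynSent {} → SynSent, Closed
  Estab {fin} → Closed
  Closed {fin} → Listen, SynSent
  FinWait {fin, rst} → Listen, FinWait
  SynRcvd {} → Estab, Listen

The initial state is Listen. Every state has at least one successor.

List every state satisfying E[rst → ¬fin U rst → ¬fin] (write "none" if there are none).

{SynSent, Estab, Closed, SynRcvd}

States satisfying rst → ¬fin: {SynSent, Estab, Closed, SynRcvd}.
States satisfying E[rst → ¬fin U rst → ¬fin]: {SynSent, Estab, Closed, SynRcvd}.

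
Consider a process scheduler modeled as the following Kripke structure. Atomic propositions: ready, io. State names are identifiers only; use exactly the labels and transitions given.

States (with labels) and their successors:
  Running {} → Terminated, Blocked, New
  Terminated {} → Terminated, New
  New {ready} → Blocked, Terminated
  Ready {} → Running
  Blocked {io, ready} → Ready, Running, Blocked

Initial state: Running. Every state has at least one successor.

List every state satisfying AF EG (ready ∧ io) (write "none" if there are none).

States satisfying EG (ready ∧ io): {Blocked}.
States satisfying AF EG (ready ∧ io): {Blocked}.

{Blocked}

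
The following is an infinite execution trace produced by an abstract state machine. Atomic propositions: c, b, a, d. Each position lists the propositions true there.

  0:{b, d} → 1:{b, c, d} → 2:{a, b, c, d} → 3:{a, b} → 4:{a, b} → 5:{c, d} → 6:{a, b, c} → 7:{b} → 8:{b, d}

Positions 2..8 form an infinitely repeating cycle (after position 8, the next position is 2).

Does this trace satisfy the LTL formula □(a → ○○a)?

Violated

a → ○○a must hold at every position from 0 onward. It fails at position 3, so □(a → ○○a) is false.
Positions where a holds: 2, 3, 4, 6.
Check ○○a at each: 2→ok, 3→fails, 4→ok, 6→fails.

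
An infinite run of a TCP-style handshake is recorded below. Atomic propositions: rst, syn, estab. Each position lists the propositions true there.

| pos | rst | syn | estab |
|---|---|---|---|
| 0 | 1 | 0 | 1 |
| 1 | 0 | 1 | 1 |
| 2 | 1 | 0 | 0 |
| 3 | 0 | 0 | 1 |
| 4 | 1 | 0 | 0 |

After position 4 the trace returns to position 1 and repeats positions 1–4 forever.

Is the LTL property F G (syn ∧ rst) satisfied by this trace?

G (syn ∧ rst) is false at every position 0..4, so it never becomes true and F G (syn ∧ rst) fails.

Violated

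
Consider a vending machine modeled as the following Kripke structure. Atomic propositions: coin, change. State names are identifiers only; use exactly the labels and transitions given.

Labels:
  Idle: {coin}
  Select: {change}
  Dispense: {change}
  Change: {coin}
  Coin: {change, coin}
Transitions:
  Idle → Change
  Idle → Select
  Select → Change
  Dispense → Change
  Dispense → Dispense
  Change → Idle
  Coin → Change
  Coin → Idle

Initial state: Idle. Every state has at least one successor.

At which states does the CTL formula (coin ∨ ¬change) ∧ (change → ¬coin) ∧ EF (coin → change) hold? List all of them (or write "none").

States satisfying ¬change: {Idle, Change}.
States satisfying coin ∨ ¬change: {Idle, Change, Coin}.
States satisfying ¬coin: {Select, Dispense}.
States satisfying change → ¬coin: {Idle, Select, Dispense, Change}.
States satisfying (coin ∨ ¬change) ∧ (change → ¬coin): {Idle, Change}.
States satisfying coin → change: {Select, Dispense, Coin}.
States satisfying EF (coin → change): {Idle, Select, Dispense, Change, Coin}.
States satisfying (coin ∨ ¬change) ∧ (change → ¬coin) ∧ EF (coin → change): {Idle, Change}.

{Idle, Change}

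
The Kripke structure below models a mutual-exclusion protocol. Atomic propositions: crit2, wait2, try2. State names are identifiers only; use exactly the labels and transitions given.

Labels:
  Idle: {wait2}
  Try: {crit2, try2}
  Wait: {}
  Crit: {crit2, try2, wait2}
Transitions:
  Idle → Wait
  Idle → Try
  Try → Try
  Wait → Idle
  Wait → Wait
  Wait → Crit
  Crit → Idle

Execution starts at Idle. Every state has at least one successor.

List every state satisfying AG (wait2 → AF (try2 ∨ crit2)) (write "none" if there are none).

{Try}

States satisfying wait2 → AF (try2 ∨ crit2): {Try, Wait, Crit}.
States satisfying AG (wait2 → AF (try2 ∨ crit2)): {Try}.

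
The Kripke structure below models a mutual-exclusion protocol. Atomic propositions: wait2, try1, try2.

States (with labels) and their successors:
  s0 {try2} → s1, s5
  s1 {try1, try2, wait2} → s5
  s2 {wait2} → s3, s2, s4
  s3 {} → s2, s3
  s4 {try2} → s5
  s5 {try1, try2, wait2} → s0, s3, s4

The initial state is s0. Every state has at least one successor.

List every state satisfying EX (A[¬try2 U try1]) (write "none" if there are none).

{s0, s1, s4}

States satisfying A[¬try2 U try1]: {s1, s5}.
States satisfying EX (A[¬try2 U try1]): {s0, s1, s4}.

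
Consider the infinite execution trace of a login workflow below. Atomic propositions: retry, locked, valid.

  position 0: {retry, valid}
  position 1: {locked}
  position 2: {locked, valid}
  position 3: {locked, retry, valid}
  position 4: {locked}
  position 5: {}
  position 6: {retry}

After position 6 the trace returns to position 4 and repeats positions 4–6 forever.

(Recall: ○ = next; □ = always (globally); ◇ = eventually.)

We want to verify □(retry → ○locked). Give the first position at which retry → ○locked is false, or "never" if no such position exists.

retry → ○locked holds at every position 0..6, and those are all the positions the trace ever visits, so the invariant □(retry → ○locked) is never violated.

never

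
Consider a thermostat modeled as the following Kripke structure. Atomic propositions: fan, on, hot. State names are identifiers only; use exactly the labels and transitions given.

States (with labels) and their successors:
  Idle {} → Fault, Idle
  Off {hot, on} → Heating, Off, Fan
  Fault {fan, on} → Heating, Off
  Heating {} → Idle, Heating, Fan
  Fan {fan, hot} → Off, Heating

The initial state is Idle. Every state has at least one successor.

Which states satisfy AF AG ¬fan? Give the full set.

none

States satisfying AG ¬fan: ∅.
States satisfying AF AG ¬fan: ∅.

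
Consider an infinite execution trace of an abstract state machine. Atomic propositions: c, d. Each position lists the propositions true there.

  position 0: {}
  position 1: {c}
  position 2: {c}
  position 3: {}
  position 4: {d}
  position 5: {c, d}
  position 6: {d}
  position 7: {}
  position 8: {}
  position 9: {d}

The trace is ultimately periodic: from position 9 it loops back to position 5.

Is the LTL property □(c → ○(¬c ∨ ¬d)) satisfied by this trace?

c → ○(¬c ∨ ¬d) holds at every position 0..9, and those are all positions ever visited, so □(c → ○(¬c ∨ ¬d)) holds.
Positions where c holds: 1, 2, 5.
Check ○(¬c ∨ ¬d) at each: 1→ok, 2→ok, 5→ok.

Yes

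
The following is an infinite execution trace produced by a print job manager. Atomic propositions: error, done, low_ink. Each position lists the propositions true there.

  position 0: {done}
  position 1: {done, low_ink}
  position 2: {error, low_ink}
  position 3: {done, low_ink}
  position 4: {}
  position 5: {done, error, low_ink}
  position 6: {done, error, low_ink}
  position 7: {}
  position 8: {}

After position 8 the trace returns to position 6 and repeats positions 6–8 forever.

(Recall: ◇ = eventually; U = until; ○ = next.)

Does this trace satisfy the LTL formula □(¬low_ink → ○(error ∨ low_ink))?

¬low_ink → ○(error ∨ low_ink) must hold at every position from 0 onward. It fails at position 7, so □(¬low_ink → ○(error ∨ low_ink)) is false.
Positions where ¬low_ink holds: 0, 4, 7, 8.
Check ○(error ∨ low_ink) at each: 0→ok, 4→ok, 7→fails, 8→ok.

Does not hold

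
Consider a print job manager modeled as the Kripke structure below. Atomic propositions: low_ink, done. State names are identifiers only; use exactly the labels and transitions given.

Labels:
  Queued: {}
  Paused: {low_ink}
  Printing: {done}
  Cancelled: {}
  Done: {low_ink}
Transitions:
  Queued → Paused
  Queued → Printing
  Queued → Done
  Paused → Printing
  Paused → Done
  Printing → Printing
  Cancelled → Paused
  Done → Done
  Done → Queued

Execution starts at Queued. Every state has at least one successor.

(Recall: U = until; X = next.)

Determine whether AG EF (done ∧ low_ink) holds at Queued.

Does not hold

States satisfying EF (done ∧ low_ink): ∅.
States satisfying AG EF (done ∧ low_ink): ∅.
Done is reachable from Queued and violates EF (done ∧ low_ink), so AG fails at Queued.
Queued ∉ Sat(AG EF (done ∧ low_ink)).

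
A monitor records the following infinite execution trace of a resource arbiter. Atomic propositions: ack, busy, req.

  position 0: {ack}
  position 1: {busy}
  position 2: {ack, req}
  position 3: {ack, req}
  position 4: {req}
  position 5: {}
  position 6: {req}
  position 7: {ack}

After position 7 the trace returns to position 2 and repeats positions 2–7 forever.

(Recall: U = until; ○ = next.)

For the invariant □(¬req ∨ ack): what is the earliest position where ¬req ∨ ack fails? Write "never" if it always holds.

Check ¬req ∨ ack at each position in order: 0 ✓, 1 ✓, 2 ✓, 3 ✓.
At position 4 the labels are {req}, so ¬req ∨ ack is false there. This is the first violation.

4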